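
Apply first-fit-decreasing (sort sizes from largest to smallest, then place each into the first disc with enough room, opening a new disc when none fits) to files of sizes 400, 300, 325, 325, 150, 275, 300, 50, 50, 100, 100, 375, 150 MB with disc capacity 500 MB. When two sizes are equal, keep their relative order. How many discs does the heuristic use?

Sorted descending: 400, 375, 325, 325, 300, 300, 275, 150, 150, 100, 100, 50, 50.
  400 → disc 1 (new)  [load 400/500]
  375 → disc 2 (new)  [load 375/500]
  325 → disc 3 (new)  [load 325/500]
  325 → disc 4 (new)  [load 325/500]
  300 → disc 5 (new)  [load 300/500]
  300 → disc 6 (new)  [load 300/500]
  275 → disc 7 (new)  [load 275/500]
  150 → disc 3  [load 475/500]
  150 → disc 4  [load 475/500]
  100 → disc 1  [load 500/500]
  100 → disc 2  [load 475/500]
  50 → disc 5  [load 350/500]
  50 → disc 5  [load 400/500]
7 discs opened.

7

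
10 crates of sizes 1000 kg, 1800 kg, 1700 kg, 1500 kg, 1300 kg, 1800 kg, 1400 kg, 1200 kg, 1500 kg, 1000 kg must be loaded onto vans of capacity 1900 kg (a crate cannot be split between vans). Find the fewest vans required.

Total = 1800 + 1800 + 1700 + 1500 + 1500 + 1400 + 1300 + 1200 + 1000 + 1000 = 14200 kg.
Lower bound: ⌈14200/1900⌉ = 8 vans.
Also, 10 crates each exceed 950 kg, and no two of those can share a van, so at least 10 vans are needed.
A packing using 10 vans:
  van 1: 1800 = 1800
  van 2: 1800 = 1800
  van 3: 1700 = 1700
  van 4: 1500 = 1500
  van 5: 1500 = 1500
  van 6: 1400 = 1400
  van 7: 1300 = 1300
  van 8: 1200 = 1200
  van 9: 1000 = 1000
  van 10: 1000 = 1000
This matches the lower bound, so 10 is optimal.

10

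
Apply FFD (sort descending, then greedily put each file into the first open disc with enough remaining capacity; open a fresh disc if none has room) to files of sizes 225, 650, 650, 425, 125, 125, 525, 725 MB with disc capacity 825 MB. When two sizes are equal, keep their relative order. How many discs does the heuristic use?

5

Sorted descending: 725, 650, 650, 525, 425, 225, 125, 125.
  725 → disc 1 (new)  [load 725/825]
  650 → disc 2 (new)  [load 650/825]
  650 → disc 3 (new)  [load 650/825]
  525 → disc 4 (new)  [load 525/825]
  425 → disc 5 (new)  [load 425/825]
  225 → disc 4  [load 750/825]
  125 → disc 2  [load 775/825]
  125 → disc 3  [load 775/825]
5 discs opened.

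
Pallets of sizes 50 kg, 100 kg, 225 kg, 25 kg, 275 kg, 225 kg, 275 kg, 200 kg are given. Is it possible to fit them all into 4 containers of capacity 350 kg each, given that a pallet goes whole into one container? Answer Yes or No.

No

Total = 1375 kg; ⌈1375/350⌉ = 4.
5 pallets each exceed half the capacity and cannot share a container, forcing at least 5 containers.
At least 5 containers are required, but only 4 are allowed.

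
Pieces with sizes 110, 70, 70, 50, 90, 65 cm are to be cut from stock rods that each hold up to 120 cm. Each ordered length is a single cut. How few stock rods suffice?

Total = 110 + 90 + 70 + 70 + 65 + 50 = 455 cm.
Lower bound: ⌈455/120⌉ = 4 stock rods.
Also, 5 pieces each exceed 60 cm, and no two of those can share a stock rod, so at least 5 stock rods are needed.
A packing using 5 stock rods:
  stock rod 1: 110 = 110
  stock rod 2: 90 = 90
  stock rod 3: 70 + 50 = 120
  stock rod 4: 70 = 70
  stock rod 5: 65 = 65
This matches the lower bound, so 5 is optimal.

5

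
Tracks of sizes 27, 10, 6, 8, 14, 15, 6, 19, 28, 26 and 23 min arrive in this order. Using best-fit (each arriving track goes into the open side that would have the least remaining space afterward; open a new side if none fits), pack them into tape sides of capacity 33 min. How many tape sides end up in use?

7

  27 → side 1 (new)  [load 27/33]
  10 → side 2 (new)  [load 10/33]
  6 → side 1  [load 33/33]
  8 → side 2  [load 18/33]
  14 → side 2  [load 32/33]
  15 → side 3 (new)  [load 15/33]
  6 → side 3  [load 21/33]
  19 → side 4 (new)  [load 19/33]
  28 → side 5 (new)  [load 28/33]
  26 → side 6 (new)  [load 26/33]
  23 → side 7 (new)  [load 23/33]
7 tape sides opened.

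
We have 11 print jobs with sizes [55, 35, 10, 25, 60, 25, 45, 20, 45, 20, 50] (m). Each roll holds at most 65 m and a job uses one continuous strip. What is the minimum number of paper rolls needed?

7

Total = 60 + 55 + 50 + 45 + 45 + 35 + 25 + 25 + 20 + 20 + 10 = 390 m.
Lower bound: ⌈390/65⌉ = 6 paper rolls.
A packing using 7 paper rolls:
  roll 1: 60 = 60
  roll 2: 55 + 10 = 65
  roll 3: 50 = 50
  roll 4: 45 + 20 = 65
  roll 5: 45 + 20 = 65
  roll 6: 35 + 25 = 60
  roll 7: 25 = 25
No arrangement into 6 paper rolls stays within capacity, so 7 is optimal.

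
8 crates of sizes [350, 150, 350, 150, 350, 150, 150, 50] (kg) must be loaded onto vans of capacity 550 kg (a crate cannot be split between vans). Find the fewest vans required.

4

Total = 350 + 350 + 350 + 150 + 150 + 150 + 150 + 50 = 1700 kg.
Lower bound: ⌈1700/550⌉ = 4 vans.
A packing using 4 vans:
  van 1: 350 + 150 + 50 = 550
  van 2: 350 + 150 = 500
  van 3: 350 + 150 = 500
  van 4: 150 = 150
This matches the lower bound, so 4 is optimal.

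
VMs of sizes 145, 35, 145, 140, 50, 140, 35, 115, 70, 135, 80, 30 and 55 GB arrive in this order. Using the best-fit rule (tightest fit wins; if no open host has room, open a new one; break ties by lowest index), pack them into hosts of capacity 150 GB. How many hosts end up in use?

9

  145 → host 1 (new)  [load 145/150]
  35 → host 2 (new)  [load 35/150]
  145 → host 3 (new)  [load 145/150]
  140 → host 4 (new)  [load 140/150]
  50 → host 2  [load 85/150]
  140 → host 5 (new)  [load 140/150]
  35 → host 2  [load 120/150]
  115 → host 6 (new)  [load 115/150]
  70 → host 7 (new)  [load 70/150]
  135 → host 8 (new)  [load 135/150]
  80 → host 7  [load 150/150]
  30 → host 2  [load 150/150]
  55 → host 9 (new)  [load 55/150]
9 hosts opened.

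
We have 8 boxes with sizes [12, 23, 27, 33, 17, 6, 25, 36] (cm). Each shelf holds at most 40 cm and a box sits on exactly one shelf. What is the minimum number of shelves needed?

Total = 36 + 33 + 27 + 25 + 23 + 17 + 12 + 6 = 179 cm.
Lower bound: ⌈179/40⌉ = 5 shelves.
A packing using 5 shelves:
  shelf 1: 36 = 36
  shelf 2: 33 + 6 = 39
  shelf 3: 27 + 12 = 39
  shelf 4: 25 = 25
  shelf 5: 23 + 17 = 40
This matches the lower bound, so 5 is optimal.

5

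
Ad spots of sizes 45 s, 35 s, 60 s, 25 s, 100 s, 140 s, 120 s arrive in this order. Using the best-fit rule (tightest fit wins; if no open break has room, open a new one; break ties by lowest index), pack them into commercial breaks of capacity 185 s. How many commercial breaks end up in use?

4

  45 → break 1 (new)  [load 45/185]
  35 → break 1  [load 80/185]
  60 → break 1  [load 140/185]
  25 → break 1  [load 165/185]
  100 → break 2 (new)  [load 100/185]
  140 → break 3 (new)  [load 140/185]
  120 → break 4 (new)  [load 120/185]
4 commercial breaks opened.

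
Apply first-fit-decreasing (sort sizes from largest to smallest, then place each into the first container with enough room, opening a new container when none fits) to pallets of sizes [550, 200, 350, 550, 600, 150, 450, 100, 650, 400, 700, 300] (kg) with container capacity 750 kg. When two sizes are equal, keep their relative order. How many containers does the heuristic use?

7

Sorted descending: 700, 650, 600, 550, 550, 450, 400, 350, 300, 200, 150, 100.
  700 → container 1 (new)  [load 700/750]
  650 → container 2 (new)  [load 650/750]
  600 → container 3 (new)  [load 600/750]
  550 → container 4 (new)  [load 550/750]
  550 → container 5 (new)  [load 550/750]
  450 → container 6 (new)  [load 450/750]
  400 → container 7 (new)  [load 400/750]
  350 → container 7  [load 750/750]
  300 → container 6  [load 750/750]
  200 → container 4  [load 750/750]
  150 → container 3  [load 750/750]
  100 → container 2  [load 750/750]
7 containers opened.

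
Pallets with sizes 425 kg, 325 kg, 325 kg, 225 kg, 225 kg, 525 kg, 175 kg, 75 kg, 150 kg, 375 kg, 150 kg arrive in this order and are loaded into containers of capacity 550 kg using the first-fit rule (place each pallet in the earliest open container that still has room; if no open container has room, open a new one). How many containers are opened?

6

  425 → container 1 (new)  [load 425/550]
  325 → container 2 (new)  [load 325/550]
  325 → container 3 (new)  [load 325/550]
  225 → container 2  [load 550/550]
  225 → container 3  [load 550/550]
  525 → container 4 (new)  [load 525/550]
  175 → container 5 (new)  [load 175/550]
  75 → container 1  [load 500/550]
  150 → container 5  [load 325/550]
  375 → container 6 (new)  [load 375/550]
  150 → container 5  [load 475/550]
6 containers opened.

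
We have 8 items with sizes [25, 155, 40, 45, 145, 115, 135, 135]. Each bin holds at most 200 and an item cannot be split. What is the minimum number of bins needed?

Total = 155 + 145 + 135 + 135 + 115 + 45 + 40 + 25 = 795.
Lower bound: ⌈795/200⌉ = 4 bins.
Also, 5 items each exceed 100, and no two of those can share a bin, so at least 5 bins are needed.
A packing using 5 bins:
  bin 1: 155 + 45 = 200
  bin 2: 145 + 40 = 185
  bin 3: 135 + 25 = 160
  bin 4: 135 = 135
  bin 5: 115 = 115
This matches the lower bound, so 5 is optimal.

5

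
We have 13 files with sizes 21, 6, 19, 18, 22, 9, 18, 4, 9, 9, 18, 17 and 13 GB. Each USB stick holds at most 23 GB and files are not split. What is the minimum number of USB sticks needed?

9

Total = 22 + 21 + 19 + 18 + 18 + 18 + 17 + 13 + 9 + 9 + 9 + 6 + 4 = 183 GB.
Lower bound: ⌈183/23⌉ = 8 USB sticks.
A packing using 9 USB sticks:
  USB stick 1: 22 = 22
  USB stick 2: 21 = 21
  USB stick 3: 19 + 4 = 23
  USB stick 4: 18 = 18
  USB stick 5: 18 = 18
  USB stick 6: 18 = 18
  USB stick 7: 17 + 6 = 23
  USB stick 8: 13 + 9 = 22
  USB stick 9: 9 + 9 = 18
No arrangement into 8 USB sticks stays within capacity, so 9 is optimal.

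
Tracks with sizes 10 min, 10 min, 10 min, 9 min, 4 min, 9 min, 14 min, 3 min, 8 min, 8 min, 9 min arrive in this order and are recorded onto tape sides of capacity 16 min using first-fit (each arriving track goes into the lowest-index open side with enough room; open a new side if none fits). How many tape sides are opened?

8

  10 → side 1 (new)  [load 10/16]
  10 → side 2 (new)  [load 10/16]
  10 → side 3 (new)  [load 10/16]
  9 → side 4 (new)  [load 9/16]
  4 → side 1  [load 14/16]
  9 → side 5 (new)  [load 9/16]
  14 → side 6 (new)  [load 14/16]
  3 → side 2  [load 13/16]
  8 → side 7 (new)  [load 8/16]
  8 → side 7  [load 16/16]
  9 → side 8 (new)  [load 9/16]
8 tape sides opened.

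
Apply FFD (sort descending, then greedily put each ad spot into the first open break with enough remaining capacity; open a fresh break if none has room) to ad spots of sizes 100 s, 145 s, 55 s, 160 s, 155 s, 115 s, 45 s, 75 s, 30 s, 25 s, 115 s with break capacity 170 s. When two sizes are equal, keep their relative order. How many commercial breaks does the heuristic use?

7

Sorted descending: 160, 155, 145, 115, 115, 100, 75, 55, 45, 30, 25.
  160 → break 1 (new)  [load 160/170]
  155 → break 2 (new)  [load 155/170]
  145 → break 3 (new)  [load 145/170]
  115 → break 4 (new)  [load 115/170]
  115 → break 5 (new)  [load 115/170]
  100 → break 6 (new)  [load 100/170]
  75 → break 7 (new)  [load 75/170]
  55 → break 4  [load 170/170]
  45 → break 5  [load 160/170]
  30 → break 6  [load 130/170]
  25 → break 3  [load 170/170]
7 commercial breaks opened.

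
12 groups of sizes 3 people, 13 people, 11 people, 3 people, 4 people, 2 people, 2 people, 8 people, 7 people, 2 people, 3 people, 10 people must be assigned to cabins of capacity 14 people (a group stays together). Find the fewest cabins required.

Total = 13 + 11 + 10 + 8 + 7 + 4 + 3 + 3 + 3 + 2 + 2 + 2 = 68 people.
Lower bound: ⌈68/14⌉ = 5 cabins.
A packing using 5 cabins:
  cabin 1: 13 = 13
  cabin 2: 11 + 3 = 14
  cabin 3: 10 + 4 = 14
  cabin 4: 8 + 3 + 3 = 14
  cabin 5: 7 + 2 + 2 + 2 = 13
This matches the lower bound, so 5 is optimal.

5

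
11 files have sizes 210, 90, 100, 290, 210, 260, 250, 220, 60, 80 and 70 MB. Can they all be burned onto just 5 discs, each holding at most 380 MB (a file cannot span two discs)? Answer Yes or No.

No

Total = 1840 MB; ⌈1840/380⌉ = 5.
6 files each exceed half the capacity and cannot share a disc, forcing at least 6 discs.
At least 6 discs are required, but only 5 are allowed.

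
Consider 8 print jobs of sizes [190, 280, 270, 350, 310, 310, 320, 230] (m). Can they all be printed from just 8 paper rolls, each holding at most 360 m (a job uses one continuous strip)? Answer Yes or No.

A valid assignment using 8 paper rolls:
  roll 1: 350 = 350
  roll 2: 320 = 320
  roll 3: 310 = 310
  roll 4: 310 = 310
  roll 5: 280 = 280
  roll 6: 270 = 270
  roll 7: 230 = 230
  roll 8: 190 = 190
Every load is within 360 m, so 8 paper rolls suffice.

Yes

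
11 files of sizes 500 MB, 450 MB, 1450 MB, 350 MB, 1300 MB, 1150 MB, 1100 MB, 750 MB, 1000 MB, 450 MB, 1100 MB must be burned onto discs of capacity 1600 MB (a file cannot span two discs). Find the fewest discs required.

Total = 1450 + 1300 + 1150 + 1100 + 1100 + 1000 + 750 + 500 + 450 + 450 + 350 = 9600 MB.
Lower bound: ⌈9600/1600⌉ = 6 discs.
A packing using 7 discs:
  disc 1: 1450 = 1450
  disc 2: 1300 = 1300
  disc 3: 1150 + 450 = 1600
  disc 4: 1100 + 500 = 1600
  disc 5: 1100 + 450 = 1550
  disc 6: 1000 + 350 = 1350
  disc 7: 750 = 750
No arrangement into 6 discs stays within capacity, so 7 is optimal.

7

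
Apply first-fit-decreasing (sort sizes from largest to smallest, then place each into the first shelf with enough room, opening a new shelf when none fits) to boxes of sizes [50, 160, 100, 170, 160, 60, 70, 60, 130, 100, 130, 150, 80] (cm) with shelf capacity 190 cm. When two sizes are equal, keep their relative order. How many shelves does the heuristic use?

Sorted descending: 170, 160, 160, 150, 130, 130, 100, 100, 80, 70, 60, 60, 50.
  170 → shelf 1 (new)  [load 170/190]
  160 → shelf 2 (new)  [load 160/190]
  160 → shelf 3 (new)  [load 160/190]
  150 → shelf 4 (new)  [load 150/190]
  130 → shelf 5 (new)  [load 130/190]
  130 → shelf 6 (new)  [load 130/190]
  100 → shelf 7 (new)  [load 100/190]
  100 → shelf 8 (new)  [load 100/190]
  80 → shelf 7  [load 180/190]
  70 → shelf 8  [load 170/190]
  60 → shelf 5  [load 190/190]
  60 → shelf 6  [load 190/190]
  50 → shelf 9 (new)  [load 50/190]
9 shelves opened.

9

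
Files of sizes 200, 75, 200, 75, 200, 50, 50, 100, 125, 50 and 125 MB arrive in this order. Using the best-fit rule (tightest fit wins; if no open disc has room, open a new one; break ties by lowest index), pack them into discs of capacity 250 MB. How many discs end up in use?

5

  200 → disc 1 (new)  [load 200/250]
  75 → disc 2 (new)  [load 75/250]
  200 → disc 3 (new)  [load 200/250]
  75 → disc 2  [load 150/250]
  200 → disc 4 (new)  [load 200/250]
  50 → disc 1  [load 250/250]
  50 → disc 3  [load 250/250]
  100 → disc 2  [load 250/250]
  125 → disc 5 (new)  [load 125/250]
  50 → disc 4  [load 250/250]
  125 → disc 5  [load 250/250]
5 discs opened.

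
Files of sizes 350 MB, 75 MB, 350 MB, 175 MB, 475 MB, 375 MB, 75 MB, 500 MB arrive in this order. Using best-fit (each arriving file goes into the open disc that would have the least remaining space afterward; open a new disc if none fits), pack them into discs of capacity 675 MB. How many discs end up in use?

5

  350 → disc 1 (new)  [load 350/675]
  75 → disc 1  [load 425/675]
  350 → disc 2 (new)  [load 350/675]
  175 → disc 1  [load 600/675]
  475 → disc 3 (new)  [load 475/675]
  375 → disc 4 (new)  [load 375/675]
  75 → disc 1  [load 675/675]
  500 → disc 5 (new)  [load 500/675]
5 discs opened.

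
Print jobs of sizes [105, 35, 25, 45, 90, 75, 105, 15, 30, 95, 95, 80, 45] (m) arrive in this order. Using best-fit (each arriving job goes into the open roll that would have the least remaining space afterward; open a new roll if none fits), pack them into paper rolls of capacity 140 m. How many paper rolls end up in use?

  105 → roll 1 (new)  [load 105/140]
  35 → roll 1  [load 140/140]
  25 → roll 2 (new)  [load 25/140]
  45 → roll 2  [load 70/140]
  90 → roll 3 (new)  [load 90/140]
  75 → roll 4 (new)  [load 75/140]
  105 → roll 5 (new)  [load 105/140]
  15 → roll 5  [load 120/140]
  30 → roll 3  [load 120/140]
  95 → roll 6 (new)  [load 95/140]
  95 → roll 7 (new)  [load 95/140]
  80 → roll 8 (new)  [load 80/140]
  45 → roll 6  [load 140/140]
8 paper rolls opened.

8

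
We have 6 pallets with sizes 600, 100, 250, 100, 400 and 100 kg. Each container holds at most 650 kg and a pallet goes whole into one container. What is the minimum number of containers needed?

Total = 600 + 400 + 250 + 100 + 100 + 100 = 1550 kg.
Lower bound: ⌈1550/650⌉ = 3 containers.
A packing using 3 containers:
  container 1: 600 = 600
  container 2: 400 + 250 = 650
  container 3: 100 + 100 + 100 = 300
This matches the lower bound, so 3 is optimal.

3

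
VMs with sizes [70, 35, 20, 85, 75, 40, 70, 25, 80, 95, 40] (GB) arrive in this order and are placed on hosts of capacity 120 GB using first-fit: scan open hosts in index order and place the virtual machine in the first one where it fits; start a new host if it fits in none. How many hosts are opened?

6

  70 → host 1 (new)  [load 70/120]
  35 → host 1  [load 105/120]
  20 → host 2 (new)  [load 20/120]
  85 → host 2  [load 105/120]
  75 → host 3 (new)  [load 75/120]
  40 → host 3  [load 115/120]
  70 → host 4 (new)  [load 70/120]
  25 → host 4  [load 95/120]
  80 → host 5 (new)  [load 80/120]
  95 → host 6 (new)  [load 95/120]
  40 → host 5  [load 120/120]
6 hosts opened.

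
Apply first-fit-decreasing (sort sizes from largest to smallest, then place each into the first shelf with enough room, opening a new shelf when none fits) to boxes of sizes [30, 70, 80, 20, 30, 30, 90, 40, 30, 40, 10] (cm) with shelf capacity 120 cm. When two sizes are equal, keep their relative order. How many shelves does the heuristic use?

Sorted descending: 90, 80, 70, 40, 40, 30, 30, 30, 30, 20, 10.
  90 → shelf 1 (new)  [load 90/120]
  80 → shelf 2 (new)  [load 80/120]
  70 → shelf 3 (new)  [load 70/120]
  40 → shelf 2  [load 120/120]
  40 → shelf 3  [load 110/120]
  30 → shelf 1  [load 120/120]
  30 → shelf 4 (new)  [load 30/120]
  30 → shelf 4  [load 60/120]
  30 → shelf 4  [load 90/120]
  20 → shelf 4  [load 110/120]
  10 → shelf 3  [load 120/120]
4 shelves opened.

4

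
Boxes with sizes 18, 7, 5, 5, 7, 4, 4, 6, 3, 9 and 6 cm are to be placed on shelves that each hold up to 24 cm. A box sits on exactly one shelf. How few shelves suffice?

Total = 18 + 9 + 7 + 7 + 6 + 6 + 5 + 5 + 4 + 4 + 3 = 74 cm.
Lower bound: ⌈74/24⌉ = 4 shelves.
A packing using 4 shelves:
  shelf 1: 18 + 6 = 24
  shelf 2: 9 + 7 + 7 = 23
  shelf 3: 6 + 5 + 5 + 4 + 4 = 24
  shelf 4: 3 = 3
This matches the lower bound, so 4 is optimal.

4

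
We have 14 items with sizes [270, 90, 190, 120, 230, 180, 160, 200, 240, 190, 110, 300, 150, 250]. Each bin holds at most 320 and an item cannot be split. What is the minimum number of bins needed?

Total = 300 + 270 + 250 + 240 + 230 + 200 + 190 + 190 + 180 + 160 + 150 + 120 + 110 + 90 = 2680.
Lower bound: ⌈2680/320⌉ = 9 bins.
A packing using 10 bins:
  bin 1: 300 = 300
  bin 2: 270 = 270
  bin 3: 250 = 250
  bin 4: 240 = 240
  bin 5: 230 + 90 = 320
  bin 6: 200 + 120 = 320
  bin 7: 190 + 110 = 300
  bin 8: 190 = 190
  bin 9: 180 = 180
  bin 10: 160 + 150 = 310
No arrangement into 9 bins stays within capacity, so 10 is optimal.

10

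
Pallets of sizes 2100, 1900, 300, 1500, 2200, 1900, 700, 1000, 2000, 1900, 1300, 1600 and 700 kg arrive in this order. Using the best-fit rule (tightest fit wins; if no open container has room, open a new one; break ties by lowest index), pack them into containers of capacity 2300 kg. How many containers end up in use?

9

  2100 → container 1 (new)  [load 2100/2300]
  1900 → container 2 (new)  [load 1900/2300]
  300 → container 2  [load 2200/2300]
  1500 → container 3 (new)  [load 1500/2300]
  2200 → container 4 (new)  [load 2200/2300]
  1900 → container 5 (new)  [load 1900/2300]
  700 → container 3  [load 2200/2300]
  1000 → container 6 (new)  [load 1000/2300]
  2000 → container 7 (new)  [load 2000/2300]
  1900 → container 8 (new)  [load 1900/2300]
  1300 → container 6  [load 2300/2300]
  1600 → container 9 (new)  [load 1600/2300]
  700 → container 9  [load 2300/2300]
9 containers opened.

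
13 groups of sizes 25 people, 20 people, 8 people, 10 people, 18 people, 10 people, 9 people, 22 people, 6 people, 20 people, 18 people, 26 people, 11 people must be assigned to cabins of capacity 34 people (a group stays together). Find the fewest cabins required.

7

Total = 26 + 25 + 22 + 20 + 20 + 18 + 18 + 11 + 10 + 10 + 9 + 8 + 6 = 203 people.
Lower bound: ⌈203/34⌉ = 6 cabins.
Also, 7 groups each exceed 17 people, and no two of those can share a cabin, so at least 7 cabins are needed.
A packing using 7 cabins:
  cabin 1: 26 + 8 = 34
  cabin 2: 25 + 9 = 34
  cabin 3: 22 + 11 = 33
  cabin 4: 20 + 10 = 30
  cabin 5: 20 + 10 = 30
  cabin 6: 18 + 6 = 24
  cabin 7: 18 = 18
This matches the lower bound, so 7 is optimal.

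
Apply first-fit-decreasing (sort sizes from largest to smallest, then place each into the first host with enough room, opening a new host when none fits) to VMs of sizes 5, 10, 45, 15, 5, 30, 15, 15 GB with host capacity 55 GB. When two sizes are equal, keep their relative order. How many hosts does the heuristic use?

Sorted descending: 45, 30, 15, 15, 15, 10, 5, 5.
  45 → host 1 (new)  [load 45/55]
  30 → host 2 (new)  [load 30/55]
  15 → host 2  [load 45/55]
  15 → host 3 (new)  [load 15/55]
  15 → host 3  [load 30/55]
  10 → host 1  [load 55/55]
  5 → host 2  [load 50/55]
  5 → host 2  [load 55/55]
3 hosts opened.

3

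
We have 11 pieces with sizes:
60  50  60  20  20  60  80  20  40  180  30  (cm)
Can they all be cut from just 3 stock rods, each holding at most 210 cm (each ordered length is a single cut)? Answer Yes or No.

Yes

A valid assignment using 3 stock rods:
  stock rod 1: 180 + 30 = 210
  stock rod 2: 80 + 60 + 60 = 200
  stock rod 3: 60 + 50 + 40 + 20 + 20 + 20 = 210
Every load is within 210 cm, so 3 stock rods suffice.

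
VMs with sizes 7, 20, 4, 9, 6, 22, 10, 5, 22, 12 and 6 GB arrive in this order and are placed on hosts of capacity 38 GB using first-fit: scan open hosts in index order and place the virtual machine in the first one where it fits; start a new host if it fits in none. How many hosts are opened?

  7 → host 1 (new)  [load 7/38]
  20 → host 1  [load 27/38]
  4 → host 1  [load 31/38]
  9 → host 2 (new)  [load 9/38]
  6 → host 1  [load 37/38]
  22 → host 2  [load 31/38]
  10 → host 3 (new)  [load 10/38]
  5 → host 2  [load 36/38]
  22 → host 3  [load 32/38]
  12 → host 4 (new)  [load 12/38]
  6 → host 3  [load 38/38]
4 hosts opened.

4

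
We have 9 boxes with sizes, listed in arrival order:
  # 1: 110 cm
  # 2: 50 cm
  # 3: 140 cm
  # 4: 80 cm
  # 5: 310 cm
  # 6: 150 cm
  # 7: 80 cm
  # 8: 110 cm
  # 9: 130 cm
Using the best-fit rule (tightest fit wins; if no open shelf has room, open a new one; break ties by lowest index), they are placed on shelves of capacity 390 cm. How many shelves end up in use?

  110 → shelf 1 (new)  [load 110/390]
  50 → shelf 1  [load 160/390]
  140 → shelf 1  [load 300/390]
  80 → shelf 1  [load 380/390]
  310 → shelf 2 (new)  [load 310/390]
  150 → shelf 3 (new)  [load 150/390]
  80 → shelf 2  [load 390/390]
  110 → shelf 3  [load 260/390]
  130 → shelf 3  [load 390/390]
3 shelves opened.

3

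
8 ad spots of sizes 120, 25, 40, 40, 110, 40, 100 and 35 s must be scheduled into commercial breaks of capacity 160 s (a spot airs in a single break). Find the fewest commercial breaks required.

4

Total = 120 + 110 + 100 + 40 + 40 + 40 + 35 + 25 = 510 s.
Lower bound: ⌈510/160⌉ = 4 commercial breaks.
A packing using 4 commercial breaks:
  break 1: 120 + 40 = 160
  break 2: 110 + 40 = 150
  break 3: 100 + 40 = 140
  break 4: 35 + 25 = 60
This matches the lower bound, so 4 is optimal.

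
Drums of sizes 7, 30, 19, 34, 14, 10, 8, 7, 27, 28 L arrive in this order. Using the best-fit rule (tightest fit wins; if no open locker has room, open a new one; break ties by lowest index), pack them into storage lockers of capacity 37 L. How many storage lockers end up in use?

  7 → locker 1 (new)  [load 7/37]
  30 → locker 1  [load 37/37]
  19 → locker 2 (new)  [load 19/37]
  34 → locker 3 (new)  [load 34/37]
  14 → locker 2  [load 33/37]
  10 → locker 4 (new)  [load 10/37]
  8 → locker 4  [load 18/37]
  7 → locker 4  [load 25/37]
  27 → locker 5 (new)  [load 27/37]
  28 → locker 6 (new)  [load 28/37]
6 storage lockers opened.

6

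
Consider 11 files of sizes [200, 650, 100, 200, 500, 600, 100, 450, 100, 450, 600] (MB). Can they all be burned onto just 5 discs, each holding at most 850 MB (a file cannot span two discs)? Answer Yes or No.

Total = 3950 MB; ⌈3950/850⌉ = 5.
6 files each exceed half the capacity and cannot share a disc, forcing at least 6 discs.
At least 6 discs are required, but only 5 are allowed.

No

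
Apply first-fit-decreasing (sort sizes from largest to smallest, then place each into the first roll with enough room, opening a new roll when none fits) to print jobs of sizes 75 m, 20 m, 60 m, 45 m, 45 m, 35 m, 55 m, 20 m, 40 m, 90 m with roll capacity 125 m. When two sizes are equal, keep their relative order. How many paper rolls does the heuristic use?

4

Sorted descending: 90, 75, 60, 55, 45, 45, 40, 35, 20, 20.
  90 → roll 1 (new)  [load 90/125]
  75 → roll 2 (new)  [load 75/125]
  60 → roll 3 (new)  [load 60/125]
  55 → roll 3  [load 115/125]
  45 → roll 2  [load 120/125]
  45 → roll 4 (new)  [load 45/125]
  40 → roll 4  [load 85/125]
  35 → roll 1  [load 125/125]
  20 → roll 4  [load 105/125]
  20 → roll 4  [load 125/125]
4 paper rolls opened.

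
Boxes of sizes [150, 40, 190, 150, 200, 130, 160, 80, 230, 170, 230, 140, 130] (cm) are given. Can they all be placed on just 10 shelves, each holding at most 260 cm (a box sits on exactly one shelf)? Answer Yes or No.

A valid assignment using 10 shelves:
  shelf 1: 230 = 230
  shelf 2: 230 = 230
  shelf 3: 200 + 40 = 240
  shelf 4: 190 = 190
  shelf 5: 170 + 80 = 250
  shelf 6: 160 = 160
  shelf 7: 150 = 150
  shelf 8: 150 = 150
  shelf 9: 140 = 140
  shelf 10: 130 + 130 = 260
Every load is within 260 cm, so 10 shelves suffice.

Yes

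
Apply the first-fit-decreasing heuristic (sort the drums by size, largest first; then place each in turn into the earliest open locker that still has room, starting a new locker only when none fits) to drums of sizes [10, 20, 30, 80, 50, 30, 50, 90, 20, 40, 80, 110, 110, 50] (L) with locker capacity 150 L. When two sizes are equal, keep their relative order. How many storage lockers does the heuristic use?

6

Sorted descending: 110, 110, 90, 80, 80, 50, 50, 50, 40, 30, 30, 20, 20, 10.
  110 → locker 1 (new)  [load 110/150]
  110 → locker 2 (new)  [load 110/150]
  90 → locker 3 (new)  [load 90/150]
  80 → locker 4 (new)  [load 80/150]
  80 → locker 5 (new)  [load 80/150]
  50 → locker 3  [load 140/150]
  50 → locker 4  [load 130/150]
  50 → locker 5  [load 130/150]
  40 → locker 1  [load 150/150]
  30 → locker 2  [load 140/150]
  30 → locker 6 (new)  [load 30/150]
  20 → locker 4  [load 150/150]
  20 → locker 5  [load 150/150]
  10 → locker 2  [load 150/150]
6 storage lockers opened.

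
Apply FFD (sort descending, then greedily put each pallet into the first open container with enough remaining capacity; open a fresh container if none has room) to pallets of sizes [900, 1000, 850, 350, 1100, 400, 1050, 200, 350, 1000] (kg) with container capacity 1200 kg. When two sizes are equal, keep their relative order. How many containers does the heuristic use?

7

Sorted descending: 1100, 1050, 1000, 1000, 900, 850, 400, 350, 350, 200.
  1100 → container 1 (new)  [load 1100/1200]
  1050 → container 2 (new)  [load 1050/1200]
  1000 → container 3 (new)  [load 1000/1200]
  1000 → container 4 (new)  [load 1000/1200]
  900 → container 5 (new)  [load 900/1200]
  850 → container 6 (new)  [load 850/1200]
  400 → container 7 (new)  [load 400/1200]
  350 → container 6  [load 1200/1200]
  350 → container 7  [load 750/1200]
  200 → container 3  [load 1200/1200]
7 containers opened.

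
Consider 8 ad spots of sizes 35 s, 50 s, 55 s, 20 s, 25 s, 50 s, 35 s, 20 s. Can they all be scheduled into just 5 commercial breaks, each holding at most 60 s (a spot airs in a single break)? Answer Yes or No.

Total = 290 s; ⌈290/60⌉ = 5.
The bound of 5 does not rule out 5, but exhaustive search shows no assignment into 5 commercial breaks of capacity 60 s exists — the minimum is 6.

No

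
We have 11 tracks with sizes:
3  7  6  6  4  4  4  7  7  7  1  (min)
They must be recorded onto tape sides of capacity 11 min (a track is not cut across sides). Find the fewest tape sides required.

6

Total = 7 + 7 + 7 + 7 + 6 + 6 + 4 + 4 + 4 + 3 + 1 = 56 min.
Lower bound: ⌈56/11⌉ = 6 tape sides.
A packing using 6 tape sides:
  side 1: 7 + 4 = 11
  side 2: 7 + 4 = 11
  side 3: 7 + 4 = 11
  side 4: 7 + 3 + 1 = 11
  side 5: 6 = 6
  side 6: 6 = 6
This matches the lower bound, so 6 is optimal.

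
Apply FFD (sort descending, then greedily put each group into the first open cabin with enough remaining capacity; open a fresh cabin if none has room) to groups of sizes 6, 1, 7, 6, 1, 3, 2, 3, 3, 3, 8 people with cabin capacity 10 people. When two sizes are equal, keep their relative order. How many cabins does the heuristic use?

5

Sorted descending: 8, 7, 6, 6, 3, 3, 3, 3, 2, 1, 1.
  8 → cabin 1 (new)  [load 8/10]
  7 → cabin 2 (new)  [load 7/10]
  6 → cabin 3 (new)  [load 6/10]
  6 → cabin 4 (new)  [load 6/10]
  3 → cabin 2  [load 10/10]
  3 → cabin 3  [load 9/10]
  3 → cabin 4  [load 9/10]
  3 → cabin 5 (new)  [load 3/10]
  2 → cabin 1  [load 10/10]
  1 → cabin 3  [load 10/10]
  1 → cabin 4  [load 10/10]
5 cabins opened.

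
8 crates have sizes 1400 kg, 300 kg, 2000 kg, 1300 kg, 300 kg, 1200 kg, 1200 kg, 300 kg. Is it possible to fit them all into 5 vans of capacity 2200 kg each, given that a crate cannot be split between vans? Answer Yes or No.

Yes

A valid assignment using 5 vans:
  van 1: 2000 = 2000
  van 2: 1400 + 300 + 300 = 2000
  van 3: 1300 + 300 = 1600
  van 4: 1200 = 1200
  van 5: 1200 = 1200
Every load is within 2200 kg, so 5 vans suffice.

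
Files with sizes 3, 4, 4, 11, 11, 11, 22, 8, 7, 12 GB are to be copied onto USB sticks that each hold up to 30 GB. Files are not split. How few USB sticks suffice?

Total = 22 + 12 + 11 + 11 + 11 + 8 + 7 + 4 + 4 + 3 = 93 GB.
Lower bound: ⌈93/30⌉ = 4 USB sticks.
A packing using 4 USB sticks:
  USB stick 1: 22 + 8 = 30
  USB stick 2: 12 + 11 + 7 = 30
  USB stick 3: 11 + 11 + 4 + 4 = 30
  USB stick 4: 3 = 3
This matches the lower bound, so 4 is optimal.

4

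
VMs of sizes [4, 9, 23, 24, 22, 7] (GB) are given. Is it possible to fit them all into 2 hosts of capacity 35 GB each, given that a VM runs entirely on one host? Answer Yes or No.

Total = 89 GB; ⌈89/35⌉ = 3.
At least 3 hosts are required, but only 2 are allowed.

No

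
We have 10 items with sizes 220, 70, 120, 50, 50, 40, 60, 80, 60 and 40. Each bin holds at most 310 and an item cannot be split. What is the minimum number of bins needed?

Total = 220 + 120 + 80 + 70 + 60 + 60 + 50 + 50 + 40 + 40 = 790.
Lower bound: ⌈790/310⌉ = 3 bins.
A packing using 3 bins:
  bin 1: 220 + 80 = 300
  bin 2: 120 + 70 + 60 + 60 = 310
  bin 3: 50 + 50 + 40 + 40 = 180
This matches the lower bound, so 3 is optimal.

3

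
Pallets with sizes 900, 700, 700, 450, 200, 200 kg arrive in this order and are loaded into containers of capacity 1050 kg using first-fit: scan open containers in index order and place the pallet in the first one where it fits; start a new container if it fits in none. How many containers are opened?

  900 → container 1 (new)  [load 900/1050]
  700 → container 2 (new)  [load 700/1050]
  700 → container 3 (new)  [load 700/1050]
  450 → container 4 (new)  [load 450/1050]
  200 → container 2  [load 900/1050]
  200 → container 3  [load 900/1050]
4 containers opened.

4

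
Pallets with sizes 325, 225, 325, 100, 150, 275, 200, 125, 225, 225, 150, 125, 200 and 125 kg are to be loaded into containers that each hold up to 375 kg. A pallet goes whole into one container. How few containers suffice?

8

Total = 325 + 325 + 275 + 225 + 225 + 225 + 200 + 200 + 150 + 150 + 125 + 125 + 125 + 100 = 2775 kg.
Lower bound: ⌈2775/375⌉ = 8 containers.
A packing using 8 containers:
  container 1: 325 = 325
  container 2: 325 = 325
  container 3: 275 + 100 = 375
  container 4: 225 + 150 = 375
  container 5: 225 + 150 = 375
  container 6: 225 + 125 = 350
  container 7: 200 + 125 = 325
  container 8: 200 + 125 = 325
This matches the lower bound, so 8 is optimal.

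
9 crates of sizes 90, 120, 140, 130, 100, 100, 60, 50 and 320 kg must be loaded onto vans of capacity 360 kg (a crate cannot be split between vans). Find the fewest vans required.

4

Total = 320 + 140 + 130 + 120 + 100 + 100 + 90 + 60 + 50 = 1110 kg.
Lower bound: ⌈1110/360⌉ = 4 vans.
A packing using 4 vans:
  van 1: 320 = 320
  van 2: 140 + 130 + 90 = 360
  van 3: 120 + 100 + 100 = 320
  van 4: 60 + 50 = 110
This matches the lower bound, so 4 is optimal.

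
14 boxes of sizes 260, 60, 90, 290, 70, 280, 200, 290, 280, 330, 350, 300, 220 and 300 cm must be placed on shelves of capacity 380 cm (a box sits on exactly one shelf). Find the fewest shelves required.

11

Total = 350 + 330 + 300 + 300 + 290 + 290 + 280 + 280 + 260 + 220 + 200 + 90 + 70 + 60 = 3320 cm.
Lower bound: ⌈3320/380⌉ = 9 shelves.
Also, 11 boxes each exceed 190 cm, and no two of those can share a shelf, so at least 11 shelves are needed.
A packing using 11 shelves:
  shelf 1: 350 = 350
  shelf 2: 330 = 330
  shelf 3: 300 + 70 = 370
  shelf 4: 300 + 60 = 360
  shelf 5: 290 + 90 = 380
  shelf 6: 290 = 290
  shelf 7: 280 = 280
  shelf 8: 280 = 280
  shelf 9: 260 = 260
  shelf 10: 220 = 220
  shelf 11: 200 = 200
This matches the lower bound, so 11 is optimal.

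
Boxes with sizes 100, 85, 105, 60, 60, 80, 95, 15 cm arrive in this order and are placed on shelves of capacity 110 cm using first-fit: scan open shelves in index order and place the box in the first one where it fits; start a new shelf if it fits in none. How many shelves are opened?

7

  100 → shelf 1 (new)  [load 100/110]
  85 → shelf 2 (new)  [load 85/110]
  105 → shelf 3 (new)  [load 105/110]
  60 → shelf 4 (new)  [load 60/110]
  60 → shelf 5 (new)  [load 60/110]
  80 → shelf 6 (new)  [load 80/110]
  95 → shelf 7 (new)  [load 95/110]
  15 → shelf 2  [load 100/110]
7 shelves opened.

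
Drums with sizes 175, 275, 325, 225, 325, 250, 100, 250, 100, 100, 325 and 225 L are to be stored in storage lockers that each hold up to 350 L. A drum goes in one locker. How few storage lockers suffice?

Total = 325 + 325 + 325 + 275 + 250 + 250 + 225 + 225 + 175 + 100 + 100 + 100 = 2675 L.
Lower bound: ⌈2675/350⌉ = 8 storage lockers.
A packing using 9 storage lockers:
  locker 1: 325 = 325
  locker 2: 325 = 325
  locker 3: 325 = 325
  locker 4: 275 = 275
  locker 5: 250 + 100 = 350
  locker 6: 250 + 100 = 350
  locker 7: 225 + 100 = 325
  locker 8: 225 = 225
  locker 9: 175 = 175
No arrangement into 8 storage lockers stays within capacity, so 9 is optimal.

9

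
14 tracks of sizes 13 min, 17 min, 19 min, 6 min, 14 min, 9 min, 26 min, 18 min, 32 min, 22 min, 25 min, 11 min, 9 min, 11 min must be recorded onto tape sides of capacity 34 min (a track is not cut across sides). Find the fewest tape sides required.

8

Total = 32 + 26 + 25 + 22 + 19 + 18 + 17 + 14 + 13 + 11 + 11 + 9 + 9 + 6 = 232 min.
Lower bound: ⌈232/34⌉ = 7 tape sides.
A packing using 8 tape sides:
  side 1: 32 = 32
  side 2: 26 + 6 = 32
  side 3: 25 + 9 = 34
  side 4: 22 + 11 = 33
  side 5: 19 + 14 = 33
  side 6: 18 + 13 = 31
  side 7: 17 + 11 = 28
  side 8: 9 = 9
No arrangement into 7 tape sides stays within capacity, so 8 is optimal.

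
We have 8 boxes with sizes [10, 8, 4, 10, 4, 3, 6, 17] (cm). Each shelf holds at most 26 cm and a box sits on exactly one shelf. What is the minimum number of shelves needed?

3

Total = 17 + 10 + 10 + 8 + 6 + 4 + 4 + 3 = 62 cm.
Lower bound: ⌈62/26⌉ = 3 shelves.
A packing using 3 shelves:
  shelf 1: 17 + 8 = 25
  shelf 2: 10 + 10 + 6 = 26
  shelf 3: 4 + 4 + 3 = 11
This matches the lower bound, so 3 is optimal.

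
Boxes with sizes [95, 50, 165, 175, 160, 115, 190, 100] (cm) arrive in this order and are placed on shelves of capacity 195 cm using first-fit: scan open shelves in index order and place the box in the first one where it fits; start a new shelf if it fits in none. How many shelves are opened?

  95 → shelf 1 (new)  [load 95/195]
  50 → shelf 1  [load 145/195]
  165 → shelf 2 (new)  [load 165/195]
  175 → shelf 3 (new)  [load 175/195]
  160 → shelf 4 (new)  [load 160/195]
  115 → shelf 5 (new)  [load 115/195]
  190 → shelf 6 (new)  [load 190/195]
  100 → shelf 7 (new)  [load 100/195]
7 shelves opened.

7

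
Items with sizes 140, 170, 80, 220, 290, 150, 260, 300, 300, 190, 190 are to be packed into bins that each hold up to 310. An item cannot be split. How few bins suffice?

9

Total = 300 + 300 + 290 + 260 + 220 + 190 + 190 + 170 + 150 + 140 + 80 = 2290.
Lower bound: ⌈2290/310⌉ = 8 bins.
A packing using 9 bins:
  bin 1: 300 = 300
  bin 2: 300 = 300
  bin 3: 290 = 290
  bin 4: 260 = 260
  bin 5: 220 + 80 = 300
  bin 6: 190 = 190
  bin 7: 190 = 190
  bin 8: 170 + 140 = 310
  bin 9: 150 = 150
No arrangement into 8 bins stays within capacity, so 9 is optimal.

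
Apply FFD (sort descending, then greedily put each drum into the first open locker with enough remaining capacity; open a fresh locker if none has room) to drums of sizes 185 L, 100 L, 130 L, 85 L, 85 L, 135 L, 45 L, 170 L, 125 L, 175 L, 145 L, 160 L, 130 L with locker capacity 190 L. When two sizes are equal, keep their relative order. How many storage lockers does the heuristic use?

Sorted descending: 185, 175, 170, 160, 145, 135, 130, 130, 125, 100, 85, 85, 45.
  185 → locker 1 (new)  [load 185/190]
  175 → locker 2 (new)  [load 175/190]
  170 → locker 3 (new)  [load 170/190]
  160 → locker 4 (new)  [load 160/190]
  145 → locker 5 (new)  [load 145/190]
  135 → locker 6 (new)  [load 135/190]
  130 → locker 7 (new)  [load 130/190]
  130 → locker 8 (new)  [load 130/190]
  125 → locker 9 (new)  [load 125/190]
  100 → locker 10 (new)  [load 100/190]
  85 → locker 10  [load 185/190]
  85 → locker 11 (new)  [load 85/190]
  45 → locker 5  [load 190/190]
11 storage lockers opened.

11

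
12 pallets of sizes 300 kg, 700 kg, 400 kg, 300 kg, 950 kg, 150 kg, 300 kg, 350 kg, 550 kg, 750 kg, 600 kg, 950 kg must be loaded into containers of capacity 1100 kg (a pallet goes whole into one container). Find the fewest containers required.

7

Total = 950 + 950 + 750 + 700 + 600 + 550 + 400 + 350 + 300 + 300 + 300 + 150 = 6300 kg.
Lower bound: ⌈6300/1100⌉ = 6 containers.
A packing using 7 containers:
  container 1: 950 + 150 = 1100
  container 2: 950 = 950
  container 3: 750 + 350 = 1100
  container 4: 700 + 400 = 1100
  container 5: 600 + 300 = 900
  container 6: 550 + 300 = 850
  container 7: 300 = 300
No arrangement into 6 containers stays within capacity, so 7 is optimal.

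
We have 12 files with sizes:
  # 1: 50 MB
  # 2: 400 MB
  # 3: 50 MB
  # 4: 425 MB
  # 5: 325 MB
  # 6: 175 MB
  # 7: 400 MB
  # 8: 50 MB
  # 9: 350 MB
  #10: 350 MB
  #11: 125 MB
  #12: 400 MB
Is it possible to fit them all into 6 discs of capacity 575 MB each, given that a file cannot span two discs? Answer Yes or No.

Total = 3100 MB; ⌈3100/575⌉ = 6.
7 files each exceed half the capacity and cannot share a disc, forcing at least 7 discs.
At least 7 discs are required, but only 6 are allowed.

No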